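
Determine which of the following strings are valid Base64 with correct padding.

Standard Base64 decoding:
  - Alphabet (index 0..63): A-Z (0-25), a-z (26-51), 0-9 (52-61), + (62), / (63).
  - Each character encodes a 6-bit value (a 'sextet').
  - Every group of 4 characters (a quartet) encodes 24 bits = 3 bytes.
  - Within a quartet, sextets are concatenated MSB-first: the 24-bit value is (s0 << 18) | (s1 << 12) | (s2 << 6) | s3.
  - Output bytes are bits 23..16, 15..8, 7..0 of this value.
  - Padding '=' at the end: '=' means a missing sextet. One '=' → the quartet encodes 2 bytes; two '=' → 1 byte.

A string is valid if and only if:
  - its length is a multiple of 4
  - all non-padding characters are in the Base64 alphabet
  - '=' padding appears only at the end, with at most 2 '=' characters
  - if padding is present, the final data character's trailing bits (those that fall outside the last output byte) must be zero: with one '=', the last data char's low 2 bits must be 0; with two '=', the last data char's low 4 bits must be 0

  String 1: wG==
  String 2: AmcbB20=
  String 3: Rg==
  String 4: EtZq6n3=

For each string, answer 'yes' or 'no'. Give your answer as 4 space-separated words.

String 1: 'wG==' → invalid (bad trailing bits)
String 2: 'AmcbB20=' → valid
String 3: 'Rg==' → valid
String 4: 'EtZq6n3=' → invalid (bad trailing bits)

Answer: no yes yes no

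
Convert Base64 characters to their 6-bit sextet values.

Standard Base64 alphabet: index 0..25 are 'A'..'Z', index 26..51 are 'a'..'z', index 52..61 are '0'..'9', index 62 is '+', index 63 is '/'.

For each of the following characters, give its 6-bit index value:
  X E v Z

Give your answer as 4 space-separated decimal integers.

'X': A..Z range, ord('X') − ord('A') = 23
'E': A..Z range, ord('E') − ord('A') = 4
'v': a..z range, 26 + ord('v') − ord('a') = 47
'Z': A..Z range, ord('Z') − ord('A') = 25

Answer: 23 4 47 25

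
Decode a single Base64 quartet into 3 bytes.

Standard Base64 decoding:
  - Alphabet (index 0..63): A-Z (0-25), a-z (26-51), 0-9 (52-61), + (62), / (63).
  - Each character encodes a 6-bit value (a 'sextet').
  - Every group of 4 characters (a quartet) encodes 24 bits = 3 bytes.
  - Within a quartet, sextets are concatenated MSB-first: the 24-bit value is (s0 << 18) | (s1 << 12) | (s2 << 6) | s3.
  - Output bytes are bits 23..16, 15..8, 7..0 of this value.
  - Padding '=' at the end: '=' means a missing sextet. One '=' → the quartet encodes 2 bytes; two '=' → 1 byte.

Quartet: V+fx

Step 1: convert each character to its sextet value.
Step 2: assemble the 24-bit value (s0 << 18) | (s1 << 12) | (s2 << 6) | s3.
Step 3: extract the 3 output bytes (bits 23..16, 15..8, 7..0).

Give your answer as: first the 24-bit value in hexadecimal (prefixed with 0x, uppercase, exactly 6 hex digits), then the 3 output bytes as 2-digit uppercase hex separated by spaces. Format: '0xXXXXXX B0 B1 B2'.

Sextets: V=21, +=62, f=31, x=49
24-bit: (21<<18) | (62<<12) | (31<<6) | 49
      = 0x540000 | 0x03E000 | 0x0007C0 | 0x000031
      = 0x57E7F1
Bytes: (v>>16)&0xFF=57, (v>>8)&0xFF=E7, v&0xFF=F1

Answer: 0x57E7F1 57 E7 F1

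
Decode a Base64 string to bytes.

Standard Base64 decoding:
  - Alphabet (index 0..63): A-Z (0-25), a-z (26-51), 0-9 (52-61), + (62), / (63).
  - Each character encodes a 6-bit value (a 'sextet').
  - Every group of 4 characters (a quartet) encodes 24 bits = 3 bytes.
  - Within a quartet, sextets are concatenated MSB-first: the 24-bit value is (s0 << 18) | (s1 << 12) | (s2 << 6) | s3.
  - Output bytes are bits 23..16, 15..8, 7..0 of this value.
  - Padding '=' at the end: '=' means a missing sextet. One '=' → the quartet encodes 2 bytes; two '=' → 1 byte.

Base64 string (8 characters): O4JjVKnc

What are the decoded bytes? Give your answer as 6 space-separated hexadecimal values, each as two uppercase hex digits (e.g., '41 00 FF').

Answer: 3B 82 63 54 A9 DC

Derivation:
After char 0 ('O'=14): chars_in_quartet=1 acc=0xE bytes_emitted=0
After char 1 ('4'=56): chars_in_quartet=2 acc=0x3B8 bytes_emitted=0
After char 2 ('J'=9): chars_in_quartet=3 acc=0xEE09 bytes_emitted=0
After char 3 ('j'=35): chars_in_quartet=4 acc=0x3B8263 -> emit 3B 82 63, reset; bytes_emitted=3
After char 4 ('V'=21): chars_in_quartet=1 acc=0x15 bytes_emitted=3
After char 5 ('K'=10): chars_in_quartet=2 acc=0x54A bytes_emitted=3
After char 6 ('n'=39): chars_in_quartet=3 acc=0x152A7 bytes_emitted=3
After char 7 ('c'=28): chars_in_quartet=4 acc=0x54A9DC -> emit 54 A9 DC, reset; bytes_emitted=6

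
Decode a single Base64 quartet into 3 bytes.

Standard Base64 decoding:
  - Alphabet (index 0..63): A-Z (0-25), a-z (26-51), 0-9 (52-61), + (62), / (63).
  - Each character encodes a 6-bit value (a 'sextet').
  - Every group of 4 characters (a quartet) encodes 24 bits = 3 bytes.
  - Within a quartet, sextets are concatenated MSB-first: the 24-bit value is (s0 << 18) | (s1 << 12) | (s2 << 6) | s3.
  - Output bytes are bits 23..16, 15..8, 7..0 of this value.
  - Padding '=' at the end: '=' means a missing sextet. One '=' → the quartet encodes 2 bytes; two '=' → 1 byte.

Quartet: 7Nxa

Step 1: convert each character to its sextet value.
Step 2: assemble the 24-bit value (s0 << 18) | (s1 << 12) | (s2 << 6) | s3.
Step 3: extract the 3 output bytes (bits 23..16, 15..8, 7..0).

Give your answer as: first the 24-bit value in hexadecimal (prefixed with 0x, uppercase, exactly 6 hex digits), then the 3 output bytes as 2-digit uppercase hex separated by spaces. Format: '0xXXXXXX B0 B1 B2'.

Sextets: 7=59, N=13, x=49, a=26
24-bit: (59<<18) | (13<<12) | (49<<6) | 26
      = 0xEC0000 | 0x00D000 | 0x000C40 | 0x00001A
      = 0xECDC5A
Bytes: (v>>16)&0xFF=EC, (v>>8)&0xFF=DC, v&0xFF=5A

Answer: 0xECDC5A EC DC 5A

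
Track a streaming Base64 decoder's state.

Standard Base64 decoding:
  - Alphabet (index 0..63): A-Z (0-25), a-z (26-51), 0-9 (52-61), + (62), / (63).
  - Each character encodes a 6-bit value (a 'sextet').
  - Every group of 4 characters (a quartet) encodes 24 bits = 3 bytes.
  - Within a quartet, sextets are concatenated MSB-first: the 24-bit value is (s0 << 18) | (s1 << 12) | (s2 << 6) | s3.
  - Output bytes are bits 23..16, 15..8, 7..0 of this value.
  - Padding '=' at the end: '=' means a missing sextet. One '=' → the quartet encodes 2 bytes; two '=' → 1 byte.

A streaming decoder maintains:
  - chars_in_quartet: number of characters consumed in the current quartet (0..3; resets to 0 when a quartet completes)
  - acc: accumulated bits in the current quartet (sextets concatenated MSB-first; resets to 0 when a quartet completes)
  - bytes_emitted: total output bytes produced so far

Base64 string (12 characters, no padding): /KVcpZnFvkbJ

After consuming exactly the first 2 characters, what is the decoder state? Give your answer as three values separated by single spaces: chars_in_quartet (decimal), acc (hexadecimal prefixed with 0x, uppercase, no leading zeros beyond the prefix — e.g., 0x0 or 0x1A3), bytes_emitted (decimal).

Answer: 2 0xFCA 0

Derivation:
After char 0 ('/'=63): chars_in_quartet=1 acc=0x3F bytes_emitted=0
After char 1 ('K'=10): chars_in_quartet=2 acc=0xFCA bytes_emitted=0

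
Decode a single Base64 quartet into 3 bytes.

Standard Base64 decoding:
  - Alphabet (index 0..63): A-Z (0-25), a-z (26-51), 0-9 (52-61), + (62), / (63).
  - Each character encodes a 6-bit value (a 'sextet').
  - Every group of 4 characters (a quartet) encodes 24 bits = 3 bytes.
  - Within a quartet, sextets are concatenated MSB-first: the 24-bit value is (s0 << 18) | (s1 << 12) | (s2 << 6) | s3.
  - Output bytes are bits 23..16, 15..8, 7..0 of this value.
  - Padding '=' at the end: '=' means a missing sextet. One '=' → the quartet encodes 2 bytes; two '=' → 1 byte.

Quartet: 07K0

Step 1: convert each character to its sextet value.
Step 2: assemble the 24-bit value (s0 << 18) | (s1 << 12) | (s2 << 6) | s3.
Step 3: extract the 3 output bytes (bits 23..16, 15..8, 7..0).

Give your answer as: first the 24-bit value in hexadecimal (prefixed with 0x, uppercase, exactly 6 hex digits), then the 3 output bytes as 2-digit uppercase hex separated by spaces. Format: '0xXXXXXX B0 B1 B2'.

Sextets: 0=52, 7=59, K=10, 0=52
24-bit: (52<<18) | (59<<12) | (10<<6) | 52
      = 0xD00000 | 0x03B000 | 0x000280 | 0x000034
      = 0xD3B2B4
Bytes: (v>>16)&0xFF=D3, (v>>8)&0xFF=B2, v&0xFF=B4

Answer: 0xD3B2B4 D3 B2 B4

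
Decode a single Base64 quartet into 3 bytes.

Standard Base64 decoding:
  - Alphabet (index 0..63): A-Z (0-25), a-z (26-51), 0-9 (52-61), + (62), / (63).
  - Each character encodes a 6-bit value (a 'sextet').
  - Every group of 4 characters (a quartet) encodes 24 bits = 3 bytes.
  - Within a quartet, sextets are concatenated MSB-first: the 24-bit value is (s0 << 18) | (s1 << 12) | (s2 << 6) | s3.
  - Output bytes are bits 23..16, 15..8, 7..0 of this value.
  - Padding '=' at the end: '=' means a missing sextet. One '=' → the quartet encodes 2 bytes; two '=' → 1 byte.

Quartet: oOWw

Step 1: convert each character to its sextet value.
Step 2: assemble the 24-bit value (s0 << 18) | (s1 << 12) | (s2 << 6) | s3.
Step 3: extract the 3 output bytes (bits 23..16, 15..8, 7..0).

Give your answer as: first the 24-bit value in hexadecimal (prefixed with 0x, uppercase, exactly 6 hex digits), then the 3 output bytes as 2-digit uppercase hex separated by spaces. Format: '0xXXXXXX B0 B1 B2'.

Answer: 0xA0E5B0 A0 E5 B0

Derivation:
Sextets: o=40, O=14, W=22, w=48
24-bit: (40<<18) | (14<<12) | (22<<6) | 48
      = 0xA00000 | 0x00E000 | 0x000580 | 0x000030
      = 0xA0E5B0
Bytes: (v>>16)&0xFF=A0, (v>>8)&0xFF=E5, v&0xFF=B0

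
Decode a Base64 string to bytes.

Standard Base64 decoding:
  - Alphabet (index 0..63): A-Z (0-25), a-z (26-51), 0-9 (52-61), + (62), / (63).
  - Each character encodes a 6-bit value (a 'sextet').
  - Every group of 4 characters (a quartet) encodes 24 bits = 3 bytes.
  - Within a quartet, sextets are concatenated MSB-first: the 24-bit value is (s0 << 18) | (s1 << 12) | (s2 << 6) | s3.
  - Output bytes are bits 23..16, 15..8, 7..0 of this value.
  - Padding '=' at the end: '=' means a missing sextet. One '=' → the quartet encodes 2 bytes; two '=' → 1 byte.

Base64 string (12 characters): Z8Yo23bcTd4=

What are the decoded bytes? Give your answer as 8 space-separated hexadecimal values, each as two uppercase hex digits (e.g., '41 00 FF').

After char 0 ('Z'=25): chars_in_quartet=1 acc=0x19 bytes_emitted=0
After char 1 ('8'=60): chars_in_quartet=2 acc=0x67C bytes_emitted=0
After char 2 ('Y'=24): chars_in_quartet=3 acc=0x19F18 bytes_emitted=0
After char 3 ('o'=40): chars_in_quartet=4 acc=0x67C628 -> emit 67 C6 28, reset; bytes_emitted=3
After char 4 ('2'=54): chars_in_quartet=1 acc=0x36 bytes_emitted=3
After char 5 ('3'=55): chars_in_quartet=2 acc=0xDB7 bytes_emitted=3
After char 6 ('b'=27): chars_in_quartet=3 acc=0x36DDB bytes_emitted=3
After char 7 ('c'=28): chars_in_quartet=4 acc=0xDB76DC -> emit DB 76 DC, reset; bytes_emitted=6
After char 8 ('T'=19): chars_in_quartet=1 acc=0x13 bytes_emitted=6
After char 9 ('d'=29): chars_in_quartet=2 acc=0x4DD bytes_emitted=6
After char 10 ('4'=56): chars_in_quartet=3 acc=0x13778 bytes_emitted=6
Padding '=': partial quartet acc=0x13778 -> emit 4D DE; bytes_emitted=8

Answer: 67 C6 28 DB 76 DC 4D DE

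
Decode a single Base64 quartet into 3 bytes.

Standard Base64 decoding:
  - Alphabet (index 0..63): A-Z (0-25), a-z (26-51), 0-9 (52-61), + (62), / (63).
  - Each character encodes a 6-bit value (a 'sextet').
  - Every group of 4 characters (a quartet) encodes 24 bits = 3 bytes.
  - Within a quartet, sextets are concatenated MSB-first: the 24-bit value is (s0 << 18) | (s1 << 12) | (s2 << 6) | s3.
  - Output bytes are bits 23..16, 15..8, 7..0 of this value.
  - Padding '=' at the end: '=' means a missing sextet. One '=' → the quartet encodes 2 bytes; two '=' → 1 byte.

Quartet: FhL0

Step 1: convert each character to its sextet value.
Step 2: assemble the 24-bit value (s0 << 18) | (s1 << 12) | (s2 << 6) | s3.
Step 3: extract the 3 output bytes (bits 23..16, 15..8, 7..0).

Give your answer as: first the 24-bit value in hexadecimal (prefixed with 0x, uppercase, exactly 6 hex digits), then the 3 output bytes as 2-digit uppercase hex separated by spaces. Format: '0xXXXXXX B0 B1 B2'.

Sextets: F=5, h=33, L=11, 0=52
24-bit: (5<<18) | (33<<12) | (11<<6) | 52
      = 0x140000 | 0x021000 | 0x0002C0 | 0x000034
      = 0x1612F4
Bytes: (v>>16)&0xFF=16, (v>>8)&0xFF=12, v&0xFF=F4

Answer: 0x1612F4 16 12 F4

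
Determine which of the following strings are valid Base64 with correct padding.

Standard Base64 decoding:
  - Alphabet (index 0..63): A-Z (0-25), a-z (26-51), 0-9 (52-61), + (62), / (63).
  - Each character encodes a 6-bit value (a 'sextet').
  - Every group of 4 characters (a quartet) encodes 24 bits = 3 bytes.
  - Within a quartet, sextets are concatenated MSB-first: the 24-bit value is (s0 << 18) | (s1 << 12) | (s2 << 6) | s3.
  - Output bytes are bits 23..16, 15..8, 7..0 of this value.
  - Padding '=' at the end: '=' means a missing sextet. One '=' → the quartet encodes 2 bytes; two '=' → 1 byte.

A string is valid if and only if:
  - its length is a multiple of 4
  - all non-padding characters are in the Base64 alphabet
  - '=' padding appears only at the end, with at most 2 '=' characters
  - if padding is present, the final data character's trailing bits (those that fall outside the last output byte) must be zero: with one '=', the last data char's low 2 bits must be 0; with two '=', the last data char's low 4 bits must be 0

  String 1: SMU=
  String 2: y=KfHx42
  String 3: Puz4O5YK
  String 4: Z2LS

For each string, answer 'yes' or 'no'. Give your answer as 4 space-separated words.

Answer: yes no yes yes

Derivation:
String 1: 'SMU=' → valid
String 2: 'y=KfHx42' → invalid (bad char(s): ['=']; '=' in middle)
String 3: 'Puz4O5YK' → valid
String 4: 'Z2LS' → valid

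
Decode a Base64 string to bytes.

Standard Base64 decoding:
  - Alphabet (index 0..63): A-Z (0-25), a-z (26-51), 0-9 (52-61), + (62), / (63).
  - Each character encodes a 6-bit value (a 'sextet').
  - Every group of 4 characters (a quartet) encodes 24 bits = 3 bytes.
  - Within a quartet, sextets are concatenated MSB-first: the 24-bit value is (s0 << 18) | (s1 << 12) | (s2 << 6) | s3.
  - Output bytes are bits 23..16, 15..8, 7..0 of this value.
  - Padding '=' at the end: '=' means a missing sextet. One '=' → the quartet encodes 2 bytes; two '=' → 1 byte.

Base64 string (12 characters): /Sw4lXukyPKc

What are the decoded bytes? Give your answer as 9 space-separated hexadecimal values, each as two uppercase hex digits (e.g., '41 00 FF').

After char 0 ('/'=63): chars_in_quartet=1 acc=0x3F bytes_emitted=0
After char 1 ('S'=18): chars_in_quartet=2 acc=0xFD2 bytes_emitted=0
After char 2 ('w'=48): chars_in_quartet=3 acc=0x3F4B0 bytes_emitted=0
After char 3 ('4'=56): chars_in_quartet=4 acc=0xFD2C38 -> emit FD 2C 38, reset; bytes_emitted=3
After char 4 ('l'=37): chars_in_quartet=1 acc=0x25 bytes_emitted=3
After char 5 ('X'=23): chars_in_quartet=2 acc=0x957 bytes_emitted=3
After char 6 ('u'=46): chars_in_quartet=3 acc=0x255EE bytes_emitted=3
After char 7 ('k'=36): chars_in_quartet=4 acc=0x957BA4 -> emit 95 7B A4, reset; bytes_emitted=6
After char 8 ('y'=50): chars_in_quartet=1 acc=0x32 bytes_emitted=6
After char 9 ('P'=15): chars_in_quartet=2 acc=0xC8F bytes_emitted=6
After char 10 ('K'=10): chars_in_quartet=3 acc=0x323CA bytes_emitted=6
After char 11 ('c'=28): chars_in_quartet=4 acc=0xC8F29C -> emit C8 F2 9C, reset; bytes_emitted=9

Answer: FD 2C 38 95 7B A4 C8 F2 9C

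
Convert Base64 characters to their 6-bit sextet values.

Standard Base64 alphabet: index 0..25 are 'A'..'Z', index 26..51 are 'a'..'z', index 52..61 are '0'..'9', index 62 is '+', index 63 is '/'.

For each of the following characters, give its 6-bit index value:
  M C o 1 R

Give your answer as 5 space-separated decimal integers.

'M': A..Z range, ord('M') − ord('A') = 12
'C': A..Z range, ord('C') − ord('A') = 2
'o': a..z range, 26 + ord('o') − ord('a') = 40
'1': 0..9 range, 52 + ord('1') − ord('0') = 53
'R': A..Z range, ord('R') − ord('A') = 17

Answer: 12 2 40 53 17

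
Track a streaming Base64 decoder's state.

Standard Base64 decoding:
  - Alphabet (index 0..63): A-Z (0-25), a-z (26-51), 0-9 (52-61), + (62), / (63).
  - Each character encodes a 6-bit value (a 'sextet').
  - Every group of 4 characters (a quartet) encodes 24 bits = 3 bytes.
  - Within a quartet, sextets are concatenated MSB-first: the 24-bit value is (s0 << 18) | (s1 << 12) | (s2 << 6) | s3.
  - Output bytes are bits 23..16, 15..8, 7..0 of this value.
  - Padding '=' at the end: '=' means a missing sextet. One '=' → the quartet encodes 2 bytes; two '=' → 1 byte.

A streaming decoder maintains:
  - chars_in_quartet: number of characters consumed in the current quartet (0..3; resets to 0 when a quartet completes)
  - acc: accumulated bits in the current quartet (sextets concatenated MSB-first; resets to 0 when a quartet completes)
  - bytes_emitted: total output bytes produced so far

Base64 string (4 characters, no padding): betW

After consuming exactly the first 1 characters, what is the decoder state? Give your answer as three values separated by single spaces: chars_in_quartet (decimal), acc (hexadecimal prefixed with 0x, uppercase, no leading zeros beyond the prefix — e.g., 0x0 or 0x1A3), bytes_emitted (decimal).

After char 0 ('b'=27): chars_in_quartet=1 acc=0x1B bytes_emitted=0

Answer: 1 0x1B 0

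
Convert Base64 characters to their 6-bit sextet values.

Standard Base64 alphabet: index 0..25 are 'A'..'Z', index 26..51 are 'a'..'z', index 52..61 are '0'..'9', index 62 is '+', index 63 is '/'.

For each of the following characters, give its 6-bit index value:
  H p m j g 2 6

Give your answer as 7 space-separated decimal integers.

'H': A..Z range, ord('H') − ord('A') = 7
'p': a..z range, 26 + ord('p') − ord('a') = 41
'm': a..z range, 26 + ord('m') − ord('a') = 38
'j': a..z range, 26 + ord('j') − ord('a') = 35
'g': a..z range, 26 + ord('g') − ord('a') = 32
'2': 0..9 range, 52 + ord('2') − ord('0') = 54
'6': 0..9 range, 52 + ord('6') − ord('0') = 58

Answer: 7 41 38 35 32 54 58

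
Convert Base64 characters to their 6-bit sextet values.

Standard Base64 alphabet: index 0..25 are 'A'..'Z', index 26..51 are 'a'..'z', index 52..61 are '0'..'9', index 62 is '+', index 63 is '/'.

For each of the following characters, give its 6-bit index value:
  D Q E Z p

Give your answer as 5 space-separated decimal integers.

'D': A..Z range, ord('D') − ord('A') = 3
'Q': A..Z range, ord('Q') − ord('A') = 16
'E': A..Z range, ord('E') − ord('A') = 4
'Z': A..Z range, ord('Z') − ord('A') = 25
'p': a..z range, 26 + ord('p') − ord('a') = 41

Answer: 3 16 4 25 41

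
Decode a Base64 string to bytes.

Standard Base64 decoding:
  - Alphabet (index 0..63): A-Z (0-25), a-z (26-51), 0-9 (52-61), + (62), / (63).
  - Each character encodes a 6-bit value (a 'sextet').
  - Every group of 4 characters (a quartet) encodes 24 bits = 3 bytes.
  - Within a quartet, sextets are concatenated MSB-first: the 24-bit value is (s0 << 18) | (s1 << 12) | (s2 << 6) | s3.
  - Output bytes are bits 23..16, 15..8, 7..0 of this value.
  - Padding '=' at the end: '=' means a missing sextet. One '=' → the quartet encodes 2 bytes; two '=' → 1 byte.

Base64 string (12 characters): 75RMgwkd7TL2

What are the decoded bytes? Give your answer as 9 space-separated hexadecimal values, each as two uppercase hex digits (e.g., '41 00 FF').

Answer: EF 94 4C 83 09 1D ED 32 F6

Derivation:
After char 0 ('7'=59): chars_in_quartet=1 acc=0x3B bytes_emitted=0
After char 1 ('5'=57): chars_in_quartet=2 acc=0xEF9 bytes_emitted=0
After char 2 ('R'=17): chars_in_quartet=3 acc=0x3BE51 bytes_emitted=0
After char 3 ('M'=12): chars_in_quartet=4 acc=0xEF944C -> emit EF 94 4C, reset; bytes_emitted=3
After char 4 ('g'=32): chars_in_quartet=1 acc=0x20 bytes_emitted=3
After char 5 ('w'=48): chars_in_quartet=2 acc=0x830 bytes_emitted=3
After char 6 ('k'=36): chars_in_quartet=3 acc=0x20C24 bytes_emitted=3
After char 7 ('d'=29): chars_in_quartet=4 acc=0x83091D -> emit 83 09 1D, reset; bytes_emitted=6
After char 8 ('7'=59): chars_in_quartet=1 acc=0x3B bytes_emitted=6
After char 9 ('T'=19): chars_in_quartet=2 acc=0xED3 bytes_emitted=6
After char 10 ('L'=11): chars_in_quartet=3 acc=0x3B4CB bytes_emitted=6
After char 11 ('2'=54): chars_in_quartet=4 acc=0xED32F6 -> emit ED 32 F6, reset; bytes_emitted=9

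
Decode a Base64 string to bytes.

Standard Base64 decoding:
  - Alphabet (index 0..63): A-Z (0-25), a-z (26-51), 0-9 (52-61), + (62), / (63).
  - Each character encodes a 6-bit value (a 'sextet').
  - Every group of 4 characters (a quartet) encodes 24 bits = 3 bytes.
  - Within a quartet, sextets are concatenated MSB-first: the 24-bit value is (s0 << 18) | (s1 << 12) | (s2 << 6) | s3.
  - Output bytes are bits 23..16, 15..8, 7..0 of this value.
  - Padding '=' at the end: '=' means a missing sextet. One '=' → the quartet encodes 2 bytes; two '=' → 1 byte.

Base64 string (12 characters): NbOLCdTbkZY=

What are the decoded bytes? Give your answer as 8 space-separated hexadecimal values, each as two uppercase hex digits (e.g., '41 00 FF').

Answer: 35 B3 8B 09 D4 DB 91 96

Derivation:
After char 0 ('N'=13): chars_in_quartet=1 acc=0xD bytes_emitted=0
After char 1 ('b'=27): chars_in_quartet=2 acc=0x35B bytes_emitted=0
After char 2 ('O'=14): chars_in_quartet=3 acc=0xD6CE bytes_emitted=0
After char 3 ('L'=11): chars_in_quartet=4 acc=0x35B38B -> emit 35 B3 8B, reset; bytes_emitted=3
After char 4 ('C'=2): chars_in_quartet=1 acc=0x2 bytes_emitted=3
After char 5 ('d'=29): chars_in_quartet=2 acc=0x9D bytes_emitted=3
After char 6 ('T'=19): chars_in_quartet=3 acc=0x2753 bytes_emitted=3
After char 7 ('b'=27): chars_in_quartet=4 acc=0x9D4DB -> emit 09 D4 DB, reset; bytes_emitted=6
After char 8 ('k'=36): chars_in_quartet=1 acc=0x24 bytes_emitted=6
After char 9 ('Z'=25): chars_in_quartet=2 acc=0x919 bytes_emitted=6
After char 10 ('Y'=24): chars_in_quartet=3 acc=0x24658 bytes_emitted=6
Padding '=': partial quartet acc=0x24658 -> emit 91 96; bytes_emitted=8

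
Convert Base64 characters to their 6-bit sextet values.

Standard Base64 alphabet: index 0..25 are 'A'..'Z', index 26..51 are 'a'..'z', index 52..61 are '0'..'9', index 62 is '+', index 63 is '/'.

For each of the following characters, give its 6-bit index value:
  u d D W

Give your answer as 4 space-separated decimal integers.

'u': a..z range, 26 + ord('u') − ord('a') = 46
'd': a..z range, 26 + ord('d') − ord('a') = 29
'D': A..Z range, ord('D') − ord('A') = 3
'W': A..Z range, ord('W') − ord('A') = 22

Answer: 46 29 3 22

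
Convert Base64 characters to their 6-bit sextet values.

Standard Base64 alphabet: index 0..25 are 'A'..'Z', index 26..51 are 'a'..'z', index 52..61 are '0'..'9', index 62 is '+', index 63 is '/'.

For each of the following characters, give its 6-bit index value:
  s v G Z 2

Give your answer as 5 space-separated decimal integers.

Answer: 44 47 6 25 54

Derivation:
's': a..z range, 26 + ord('s') − ord('a') = 44
'v': a..z range, 26 + ord('v') − ord('a') = 47
'G': A..Z range, ord('G') − ord('A') = 6
'Z': A..Z range, ord('Z') − ord('A') = 25
'2': 0..9 range, 52 + ord('2') − ord('0') = 54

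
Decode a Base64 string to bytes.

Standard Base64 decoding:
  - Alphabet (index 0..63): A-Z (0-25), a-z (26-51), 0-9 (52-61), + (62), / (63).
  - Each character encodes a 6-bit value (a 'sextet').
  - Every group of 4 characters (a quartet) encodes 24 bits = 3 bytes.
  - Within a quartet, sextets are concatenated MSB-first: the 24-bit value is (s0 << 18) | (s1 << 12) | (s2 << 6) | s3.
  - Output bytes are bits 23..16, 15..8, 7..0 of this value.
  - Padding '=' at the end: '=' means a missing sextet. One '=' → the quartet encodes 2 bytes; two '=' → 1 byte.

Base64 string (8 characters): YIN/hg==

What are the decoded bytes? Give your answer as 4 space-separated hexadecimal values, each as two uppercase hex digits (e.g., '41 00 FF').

After char 0 ('Y'=24): chars_in_quartet=1 acc=0x18 bytes_emitted=0
After char 1 ('I'=8): chars_in_quartet=2 acc=0x608 bytes_emitted=0
After char 2 ('N'=13): chars_in_quartet=3 acc=0x1820D bytes_emitted=0
After char 3 ('/'=63): chars_in_quartet=4 acc=0x60837F -> emit 60 83 7F, reset; bytes_emitted=3
After char 4 ('h'=33): chars_in_quartet=1 acc=0x21 bytes_emitted=3
After char 5 ('g'=32): chars_in_quartet=2 acc=0x860 bytes_emitted=3
Padding '==': partial quartet acc=0x860 -> emit 86; bytes_emitted=4

Answer: 60 83 7F 86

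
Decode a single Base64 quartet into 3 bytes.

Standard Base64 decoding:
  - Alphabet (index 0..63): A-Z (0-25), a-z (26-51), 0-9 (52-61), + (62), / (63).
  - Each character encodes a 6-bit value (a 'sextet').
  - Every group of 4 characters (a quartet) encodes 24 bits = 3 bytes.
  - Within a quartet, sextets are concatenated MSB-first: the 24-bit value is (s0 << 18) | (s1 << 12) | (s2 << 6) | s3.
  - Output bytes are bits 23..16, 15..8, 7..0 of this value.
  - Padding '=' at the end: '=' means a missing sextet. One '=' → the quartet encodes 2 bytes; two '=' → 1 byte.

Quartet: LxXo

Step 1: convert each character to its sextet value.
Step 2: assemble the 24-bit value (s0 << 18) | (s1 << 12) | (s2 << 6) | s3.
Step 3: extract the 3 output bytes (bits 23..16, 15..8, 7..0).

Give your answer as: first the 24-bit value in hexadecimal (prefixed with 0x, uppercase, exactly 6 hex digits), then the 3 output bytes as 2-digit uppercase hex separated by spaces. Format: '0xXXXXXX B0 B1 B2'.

Sextets: L=11, x=49, X=23, o=40
24-bit: (11<<18) | (49<<12) | (23<<6) | 40
      = 0x2C0000 | 0x031000 | 0x0005C0 | 0x000028
      = 0x2F15E8
Bytes: (v>>16)&0xFF=2F, (v>>8)&0xFF=15, v&0xFF=E8

Answer: 0x2F15E8 2F 15 E8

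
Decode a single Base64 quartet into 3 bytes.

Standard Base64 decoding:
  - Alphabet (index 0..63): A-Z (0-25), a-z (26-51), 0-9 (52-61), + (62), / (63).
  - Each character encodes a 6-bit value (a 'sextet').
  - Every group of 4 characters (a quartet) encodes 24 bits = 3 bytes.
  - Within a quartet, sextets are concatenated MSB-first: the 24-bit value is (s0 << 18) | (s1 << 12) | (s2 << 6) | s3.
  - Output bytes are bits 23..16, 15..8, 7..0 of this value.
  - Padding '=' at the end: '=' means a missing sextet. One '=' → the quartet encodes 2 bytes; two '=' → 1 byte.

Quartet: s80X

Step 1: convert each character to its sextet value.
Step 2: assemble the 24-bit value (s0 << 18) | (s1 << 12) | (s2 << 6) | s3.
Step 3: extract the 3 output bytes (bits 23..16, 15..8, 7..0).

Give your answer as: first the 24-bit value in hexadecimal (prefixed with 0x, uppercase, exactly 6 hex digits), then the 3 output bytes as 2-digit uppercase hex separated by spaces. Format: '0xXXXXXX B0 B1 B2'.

Sextets: s=44, 8=60, 0=52, X=23
24-bit: (44<<18) | (60<<12) | (52<<6) | 23
      = 0xB00000 | 0x03C000 | 0x000D00 | 0x000017
      = 0xB3CD17
Bytes: (v>>16)&0xFF=B3, (v>>8)&0xFF=CD, v&0xFF=17

Answer: 0xB3CD17 B3 CD 17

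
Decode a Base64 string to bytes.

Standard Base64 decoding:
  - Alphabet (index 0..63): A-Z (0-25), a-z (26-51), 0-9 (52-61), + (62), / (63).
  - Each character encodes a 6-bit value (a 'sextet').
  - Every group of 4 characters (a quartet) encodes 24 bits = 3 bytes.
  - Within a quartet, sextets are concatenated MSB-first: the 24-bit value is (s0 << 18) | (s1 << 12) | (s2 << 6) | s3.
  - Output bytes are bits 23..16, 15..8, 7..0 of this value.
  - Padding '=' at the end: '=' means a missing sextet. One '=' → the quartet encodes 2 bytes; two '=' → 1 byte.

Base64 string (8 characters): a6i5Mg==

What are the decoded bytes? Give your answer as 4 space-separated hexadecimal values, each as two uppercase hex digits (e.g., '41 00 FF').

After char 0 ('a'=26): chars_in_quartet=1 acc=0x1A bytes_emitted=0
After char 1 ('6'=58): chars_in_quartet=2 acc=0x6BA bytes_emitted=0
After char 2 ('i'=34): chars_in_quartet=3 acc=0x1AEA2 bytes_emitted=0
After char 3 ('5'=57): chars_in_quartet=4 acc=0x6BA8B9 -> emit 6B A8 B9, reset; bytes_emitted=3
After char 4 ('M'=12): chars_in_quartet=1 acc=0xC bytes_emitted=3
After char 5 ('g'=32): chars_in_quartet=2 acc=0x320 bytes_emitted=3
Padding '==': partial quartet acc=0x320 -> emit 32; bytes_emitted=4

Answer: 6B A8 B9 32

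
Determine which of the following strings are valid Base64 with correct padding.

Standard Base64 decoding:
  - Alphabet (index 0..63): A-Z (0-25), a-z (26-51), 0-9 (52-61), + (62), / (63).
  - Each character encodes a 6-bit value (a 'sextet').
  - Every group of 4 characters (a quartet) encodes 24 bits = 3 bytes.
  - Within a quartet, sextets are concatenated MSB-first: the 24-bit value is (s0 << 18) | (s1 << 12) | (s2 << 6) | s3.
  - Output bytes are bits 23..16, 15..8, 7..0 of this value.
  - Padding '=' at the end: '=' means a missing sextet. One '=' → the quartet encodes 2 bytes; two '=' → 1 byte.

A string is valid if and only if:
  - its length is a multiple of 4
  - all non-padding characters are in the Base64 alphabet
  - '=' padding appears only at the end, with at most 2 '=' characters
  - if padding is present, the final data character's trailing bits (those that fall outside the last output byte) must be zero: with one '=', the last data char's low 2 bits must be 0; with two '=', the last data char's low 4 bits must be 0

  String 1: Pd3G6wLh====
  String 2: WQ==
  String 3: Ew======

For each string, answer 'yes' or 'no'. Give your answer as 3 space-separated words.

Answer: no yes no

Derivation:
String 1: 'Pd3G6wLh====' → invalid (4 pad chars (max 2))
String 2: 'WQ==' → valid
String 3: 'Ew======' → invalid (6 pad chars (max 2))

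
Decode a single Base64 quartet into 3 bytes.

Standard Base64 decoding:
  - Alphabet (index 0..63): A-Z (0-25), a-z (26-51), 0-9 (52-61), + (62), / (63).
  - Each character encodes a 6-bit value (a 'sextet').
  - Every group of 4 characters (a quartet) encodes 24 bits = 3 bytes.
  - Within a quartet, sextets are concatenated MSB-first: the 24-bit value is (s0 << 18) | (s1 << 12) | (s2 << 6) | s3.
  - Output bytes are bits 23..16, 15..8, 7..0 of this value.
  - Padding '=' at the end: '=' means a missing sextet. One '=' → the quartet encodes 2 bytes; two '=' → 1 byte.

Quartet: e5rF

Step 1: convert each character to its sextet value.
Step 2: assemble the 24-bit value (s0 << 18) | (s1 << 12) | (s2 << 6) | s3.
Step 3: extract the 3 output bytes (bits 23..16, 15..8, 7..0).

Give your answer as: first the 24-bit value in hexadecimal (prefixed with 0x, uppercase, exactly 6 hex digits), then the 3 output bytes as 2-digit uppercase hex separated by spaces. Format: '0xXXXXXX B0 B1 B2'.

Sextets: e=30, 5=57, r=43, F=5
24-bit: (30<<18) | (57<<12) | (43<<6) | 5
      = 0x780000 | 0x039000 | 0x000AC0 | 0x000005
      = 0x7B9AC5
Bytes: (v>>16)&0xFF=7B, (v>>8)&0xFF=9A, v&0xFF=C5

Answer: 0x7B9AC5 7B 9A C5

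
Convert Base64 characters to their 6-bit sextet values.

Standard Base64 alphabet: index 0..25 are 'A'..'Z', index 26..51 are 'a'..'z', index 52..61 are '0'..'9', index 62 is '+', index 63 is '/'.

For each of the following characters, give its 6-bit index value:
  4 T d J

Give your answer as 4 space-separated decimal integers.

'4': 0..9 range, 52 + ord('4') − ord('0') = 56
'T': A..Z range, ord('T') − ord('A') = 19
'd': a..z range, 26 + ord('d') − ord('a') = 29
'J': A..Z range, ord('J') − ord('A') = 9

Answer: 56 19 29 9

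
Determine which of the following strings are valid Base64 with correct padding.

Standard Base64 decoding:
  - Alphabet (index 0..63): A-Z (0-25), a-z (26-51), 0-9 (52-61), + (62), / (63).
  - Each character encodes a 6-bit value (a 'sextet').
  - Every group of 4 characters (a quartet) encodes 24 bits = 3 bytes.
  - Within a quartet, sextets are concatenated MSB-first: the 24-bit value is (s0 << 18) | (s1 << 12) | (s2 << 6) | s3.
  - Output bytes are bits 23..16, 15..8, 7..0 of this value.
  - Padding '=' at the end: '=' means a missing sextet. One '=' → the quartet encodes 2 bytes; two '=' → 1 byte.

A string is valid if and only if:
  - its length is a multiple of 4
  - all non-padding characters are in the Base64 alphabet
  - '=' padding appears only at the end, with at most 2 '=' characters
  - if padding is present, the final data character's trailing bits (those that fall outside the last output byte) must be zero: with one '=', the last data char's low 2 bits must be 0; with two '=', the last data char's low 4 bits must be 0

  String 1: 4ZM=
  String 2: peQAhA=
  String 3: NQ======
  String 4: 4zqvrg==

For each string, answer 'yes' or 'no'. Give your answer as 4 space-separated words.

String 1: '4ZM=' → valid
String 2: 'peQAhA=' → invalid (len=7 not mult of 4)
String 3: 'NQ======' → invalid (6 pad chars (max 2))
String 4: '4zqvrg==' → valid

Answer: yes no no yes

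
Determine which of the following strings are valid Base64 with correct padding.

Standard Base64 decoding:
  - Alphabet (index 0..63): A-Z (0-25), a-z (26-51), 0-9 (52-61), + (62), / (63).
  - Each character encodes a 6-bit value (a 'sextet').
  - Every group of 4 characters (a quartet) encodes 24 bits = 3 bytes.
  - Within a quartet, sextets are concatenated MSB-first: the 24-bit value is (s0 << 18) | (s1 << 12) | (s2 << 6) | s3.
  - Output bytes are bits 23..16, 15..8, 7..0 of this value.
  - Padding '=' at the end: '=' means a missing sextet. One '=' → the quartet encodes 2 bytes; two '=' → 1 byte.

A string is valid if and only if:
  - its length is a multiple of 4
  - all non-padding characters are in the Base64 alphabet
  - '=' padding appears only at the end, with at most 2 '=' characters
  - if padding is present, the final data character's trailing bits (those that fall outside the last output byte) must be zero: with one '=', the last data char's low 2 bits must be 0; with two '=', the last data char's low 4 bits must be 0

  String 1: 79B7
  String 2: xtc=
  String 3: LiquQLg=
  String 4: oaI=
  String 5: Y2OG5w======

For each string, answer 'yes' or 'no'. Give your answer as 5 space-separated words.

Answer: yes yes yes yes no

Derivation:
String 1: '79B7' → valid
String 2: 'xtc=' → valid
String 3: 'LiquQLg=' → valid
String 4: 'oaI=' → valid
String 5: 'Y2OG5w======' → invalid (6 pad chars (max 2))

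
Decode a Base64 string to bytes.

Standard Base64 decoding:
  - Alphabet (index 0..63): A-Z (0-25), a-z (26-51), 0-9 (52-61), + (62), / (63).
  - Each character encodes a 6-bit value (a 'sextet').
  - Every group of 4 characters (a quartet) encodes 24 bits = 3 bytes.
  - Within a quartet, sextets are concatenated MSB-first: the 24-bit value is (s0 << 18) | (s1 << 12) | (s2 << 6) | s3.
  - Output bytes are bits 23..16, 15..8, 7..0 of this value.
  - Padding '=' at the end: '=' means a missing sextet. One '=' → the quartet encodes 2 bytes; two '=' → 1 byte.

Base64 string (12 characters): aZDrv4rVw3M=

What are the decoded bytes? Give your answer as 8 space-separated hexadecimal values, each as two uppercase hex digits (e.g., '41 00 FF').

Answer: 69 90 EB BF 8A D5 C3 73

Derivation:
After char 0 ('a'=26): chars_in_quartet=1 acc=0x1A bytes_emitted=0
After char 1 ('Z'=25): chars_in_quartet=2 acc=0x699 bytes_emitted=0
After char 2 ('D'=3): chars_in_quartet=3 acc=0x1A643 bytes_emitted=0
After char 3 ('r'=43): chars_in_quartet=4 acc=0x6990EB -> emit 69 90 EB, reset; bytes_emitted=3
After char 4 ('v'=47): chars_in_quartet=1 acc=0x2F bytes_emitted=3
After char 5 ('4'=56): chars_in_quartet=2 acc=0xBF8 bytes_emitted=3
After char 6 ('r'=43): chars_in_quartet=3 acc=0x2FE2B bytes_emitted=3
After char 7 ('V'=21): chars_in_quartet=4 acc=0xBF8AD5 -> emit BF 8A D5, reset; bytes_emitted=6
After char 8 ('w'=48): chars_in_quartet=1 acc=0x30 bytes_emitted=6
After char 9 ('3'=55): chars_in_quartet=2 acc=0xC37 bytes_emitted=6
After char 10 ('M'=12): chars_in_quartet=3 acc=0x30DCC bytes_emitted=6
Padding '=': partial quartet acc=0x30DCC -> emit C3 73; bytes_emitted=8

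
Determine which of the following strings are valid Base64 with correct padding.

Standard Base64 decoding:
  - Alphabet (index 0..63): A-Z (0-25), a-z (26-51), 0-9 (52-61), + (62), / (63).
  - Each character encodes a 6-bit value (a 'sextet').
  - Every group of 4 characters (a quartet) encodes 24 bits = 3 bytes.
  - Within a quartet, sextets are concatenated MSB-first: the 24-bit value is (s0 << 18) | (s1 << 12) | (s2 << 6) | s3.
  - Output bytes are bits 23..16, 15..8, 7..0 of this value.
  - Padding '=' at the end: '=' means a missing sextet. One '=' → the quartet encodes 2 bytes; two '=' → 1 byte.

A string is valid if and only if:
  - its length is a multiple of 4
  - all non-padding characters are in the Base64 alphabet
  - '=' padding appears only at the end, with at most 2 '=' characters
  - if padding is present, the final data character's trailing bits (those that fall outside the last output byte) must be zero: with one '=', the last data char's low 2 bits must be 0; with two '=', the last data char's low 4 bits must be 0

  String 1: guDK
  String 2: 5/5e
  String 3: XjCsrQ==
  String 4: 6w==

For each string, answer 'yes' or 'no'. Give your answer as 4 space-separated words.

Answer: yes yes yes yes

Derivation:
String 1: 'guDK' → valid
String 2: '5/5e' → valid
String 3: 'XjCsrQ==' → valid
String 4: '6w==' → valid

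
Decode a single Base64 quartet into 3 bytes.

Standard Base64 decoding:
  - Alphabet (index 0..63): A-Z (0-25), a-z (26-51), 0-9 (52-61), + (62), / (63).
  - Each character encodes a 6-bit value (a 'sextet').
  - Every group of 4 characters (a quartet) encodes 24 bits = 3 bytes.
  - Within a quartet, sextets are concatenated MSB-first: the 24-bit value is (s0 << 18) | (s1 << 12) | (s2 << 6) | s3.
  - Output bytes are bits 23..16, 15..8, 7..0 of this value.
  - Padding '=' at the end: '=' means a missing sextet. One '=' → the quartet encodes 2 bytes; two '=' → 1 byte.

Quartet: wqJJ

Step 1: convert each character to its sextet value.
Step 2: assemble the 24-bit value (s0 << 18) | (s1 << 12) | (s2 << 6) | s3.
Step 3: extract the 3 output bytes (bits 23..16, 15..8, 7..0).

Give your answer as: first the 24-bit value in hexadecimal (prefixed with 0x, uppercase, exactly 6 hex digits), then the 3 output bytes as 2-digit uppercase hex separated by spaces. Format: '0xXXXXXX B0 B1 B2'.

Sextets: w=48, q=42, J=9, J=9
24-bit: (48<<18) | (42<<12) | (9<<6) | 9
      = 0xC00000 | 0x02A000 | 0x000240 | 0x000009
      = 0xC2A249
Bytes: (v>>16)&0xFF=C2, (v>>8)&0xFF=A2, v&0xFF=49

Answer: 0xC2A249 C2 A2 49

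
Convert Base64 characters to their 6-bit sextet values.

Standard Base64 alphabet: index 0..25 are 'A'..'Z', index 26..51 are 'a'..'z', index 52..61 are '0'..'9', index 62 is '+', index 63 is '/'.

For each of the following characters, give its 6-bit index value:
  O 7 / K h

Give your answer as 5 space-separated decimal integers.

Answer: 14 59 63 10 33

Derivation:
'O': A..Z range, ord('O') − ord('A') = 14
'7': 0..9 range, 52 + ord('7') − ord('0') = 59
'/': index 63
'K': A..Z range, ord('K') − ord('A') = 10
'h': a..z range, 26 + ord('h') − ord('a') = 33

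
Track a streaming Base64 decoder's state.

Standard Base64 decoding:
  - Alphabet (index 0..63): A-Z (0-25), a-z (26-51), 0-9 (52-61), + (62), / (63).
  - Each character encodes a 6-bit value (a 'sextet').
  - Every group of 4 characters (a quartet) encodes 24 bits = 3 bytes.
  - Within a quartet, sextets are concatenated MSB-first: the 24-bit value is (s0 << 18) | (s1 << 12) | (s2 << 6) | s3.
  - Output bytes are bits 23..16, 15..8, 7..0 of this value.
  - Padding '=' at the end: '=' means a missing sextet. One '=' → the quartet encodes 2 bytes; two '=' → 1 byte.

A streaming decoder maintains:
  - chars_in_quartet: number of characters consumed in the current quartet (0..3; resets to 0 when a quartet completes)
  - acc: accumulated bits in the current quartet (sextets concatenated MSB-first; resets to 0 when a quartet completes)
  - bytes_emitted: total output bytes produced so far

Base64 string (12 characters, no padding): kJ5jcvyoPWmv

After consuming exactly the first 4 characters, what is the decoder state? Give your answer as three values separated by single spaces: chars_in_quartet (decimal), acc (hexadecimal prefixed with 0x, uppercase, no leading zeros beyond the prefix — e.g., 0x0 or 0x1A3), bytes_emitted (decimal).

After char 0 ('k'=36): chars_in_quartet=1 acc=0x24 bytes_emitted=0
After char 1 ('J'=9): chars_in_quartet=2 acc=0x909 bytes_emitted=0
After char 2 ('5'=57): chars_in_quartet=3 acc=0x24279 bytes_emitted=0
After char 3 ('j'=35): chars_in_quartet=4 acc=0x909E63 -> emit 90 9E 63, reset; bytes_emitted=3

Answer: 0 0x0 3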